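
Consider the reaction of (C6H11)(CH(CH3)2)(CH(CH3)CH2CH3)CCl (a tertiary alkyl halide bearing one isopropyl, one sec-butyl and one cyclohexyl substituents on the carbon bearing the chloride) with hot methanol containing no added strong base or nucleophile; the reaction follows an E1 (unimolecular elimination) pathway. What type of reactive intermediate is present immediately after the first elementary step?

tertiary carbocation

Step 1: The C–Cl bond breaks with both electrons going to the chloride; Cl⁻ leaves and a tertiary carbocation remains.
After step 1 the species present is a tertiary carbocation.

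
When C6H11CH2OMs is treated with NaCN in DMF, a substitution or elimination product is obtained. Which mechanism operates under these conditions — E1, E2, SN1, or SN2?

Conditions: a primary substrate with a strong nucleophile in the polar aprotic solvent DMF.
These conditions are the textbook signature of the SN2 pathway.
An unhindered substrate with a strong nucleophile in a polar aprotic solvent favours one-step backside displacement.

SN2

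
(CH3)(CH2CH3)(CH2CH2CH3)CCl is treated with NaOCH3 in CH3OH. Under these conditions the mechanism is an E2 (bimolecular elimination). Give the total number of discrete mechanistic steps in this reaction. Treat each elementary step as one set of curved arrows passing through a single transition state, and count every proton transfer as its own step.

Step 1: Concerted anti-periplanar elimination: CH3O⁻ abstracts a β-H while Cl⁻ leaves, and the C–H electrons become the new C=C π bond — all in a single transition state.
Total: 1 elementary step.

1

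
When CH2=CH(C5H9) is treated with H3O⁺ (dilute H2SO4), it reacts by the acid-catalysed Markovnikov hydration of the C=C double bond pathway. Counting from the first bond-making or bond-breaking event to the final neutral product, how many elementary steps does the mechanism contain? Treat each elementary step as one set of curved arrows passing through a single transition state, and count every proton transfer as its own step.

Step 1: Electrophilic addition begins with the π(C=C) electrons forming a bond to the proton of H3O⁺. Following Markovnikov's rule, the resulting cation is secondary. H2O is released.
Step 2: A 1,2-hydride shift from the adjacent cyclopentyl carbon moves the positive charge from the secondary centre to an adjacent carbon, generating a more stable tertiary carbocation.
Step 3: Water acts as the nucleophile: an oxygen lone pair bonds to the cationic carbon, giving an oxonium-ion intermediate.
Step 4: H2O removes a proton from the oxonium oxygen, regenerating H3O⁺ and giving the neutral alcohol.
Total: 4 elementary steps.

4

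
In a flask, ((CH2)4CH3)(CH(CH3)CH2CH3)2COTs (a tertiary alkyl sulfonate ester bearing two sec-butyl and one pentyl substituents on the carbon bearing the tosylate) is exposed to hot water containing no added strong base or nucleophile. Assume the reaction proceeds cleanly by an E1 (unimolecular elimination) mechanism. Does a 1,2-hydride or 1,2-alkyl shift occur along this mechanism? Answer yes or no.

The first-formed carbocation is tertiary.
No single 1,2-shift to an adjacent carbon would produce a more-substituted cation than the one already present, so no rearrangement occurs.

no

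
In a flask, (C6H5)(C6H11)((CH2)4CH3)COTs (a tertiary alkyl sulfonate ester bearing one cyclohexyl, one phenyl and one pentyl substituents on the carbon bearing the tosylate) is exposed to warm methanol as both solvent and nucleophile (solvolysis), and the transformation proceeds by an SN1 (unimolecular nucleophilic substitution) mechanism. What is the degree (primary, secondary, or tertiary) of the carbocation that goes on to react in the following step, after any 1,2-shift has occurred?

Step 1: The C–O bond breaks with both electrons going to the tosylate; TsO⁻ leaves and a tertiary carbocation remains.
No single 1,2-shift to an adjacent carbon would give a more-substituted cation, so no rearrangement occurs.

tertiary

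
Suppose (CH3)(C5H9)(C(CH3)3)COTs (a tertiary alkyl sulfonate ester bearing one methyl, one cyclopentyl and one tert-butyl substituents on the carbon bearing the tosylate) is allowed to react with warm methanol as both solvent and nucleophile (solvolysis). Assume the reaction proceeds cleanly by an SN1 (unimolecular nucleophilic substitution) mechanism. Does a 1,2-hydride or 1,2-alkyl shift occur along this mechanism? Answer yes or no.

no

The first-formed carbocation is tertiary.
No single 1,2-shift to an adjacent carbon would produce a more-substituted cation than the one already present, so no rearrangement occurs.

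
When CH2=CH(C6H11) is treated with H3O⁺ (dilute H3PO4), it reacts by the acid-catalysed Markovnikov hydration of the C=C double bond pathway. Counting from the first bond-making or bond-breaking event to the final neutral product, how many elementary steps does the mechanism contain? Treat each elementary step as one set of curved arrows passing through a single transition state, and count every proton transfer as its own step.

Step 1: Protonation of the alkene by H3O⁺: the π bond acts as the nucleophile and picks up H⁺, giving the more stable (Markovnikov) secondary carbocation. H2O is released.
Step 2: A hydride (H with its bonding pair) migrates from the adjacent cyclohexyl carbon to the cationic centre — a 1,2-hydride shift — upgrading the secondary cation to a tertiary one.
Step 3: Water acts as the nucleophile: an oxygen lone pair bonds to the cationic carbon, giving an oxonium-ion intermediate.
Step 4: Deprotonation of the oxonium ion by a water molecule delivers the neutral alcohol and regenerates the acid catalyst.
Total: 4 elementary steps.

4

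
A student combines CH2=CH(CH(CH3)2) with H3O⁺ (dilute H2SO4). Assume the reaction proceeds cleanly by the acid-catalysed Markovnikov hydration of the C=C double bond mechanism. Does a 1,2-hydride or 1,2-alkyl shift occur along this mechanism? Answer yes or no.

The first-formed carbocation is secondary.
The adjacent isopropyl carbon already bears 2 other carbon substituents and has a hydrogen to migrate; after a 1,2-hydride shift from that carbon the positive charge sits on a tertiary centre.
Tertiary is more stable than secondary, so the shift occurs.

yes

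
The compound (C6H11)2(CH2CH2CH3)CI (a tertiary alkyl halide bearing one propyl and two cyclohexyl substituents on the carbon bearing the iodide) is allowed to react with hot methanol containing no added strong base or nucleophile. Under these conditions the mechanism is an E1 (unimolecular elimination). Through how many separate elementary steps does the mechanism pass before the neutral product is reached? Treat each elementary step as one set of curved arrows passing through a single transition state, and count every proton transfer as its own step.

2

Step 1: Ionisation: the C–I σ-bond cleaves heterolytically; both bonding electrons depart with I⁻, leaving a tertiary carbocation at the α-carbon.
(No 1,2-shift: no single shift to an adjacent carbon would give a more stable cation.)
Step 2: Loss of a β-proton to a methanol molecule of the solvent: the C–H bonding pair collapses toward the cationic carbon to form the C=C π bond, yielding the alkene.
Total: 2 elementary steps.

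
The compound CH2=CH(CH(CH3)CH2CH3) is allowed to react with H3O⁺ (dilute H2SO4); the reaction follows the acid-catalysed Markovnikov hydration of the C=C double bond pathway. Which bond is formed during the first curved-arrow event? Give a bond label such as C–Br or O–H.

C–H

Step 1: Electrophilic addition begins with the π(C=C) electrons forming a bond to the proton of H3O⁺. Following Markovnikov's rule, the resulting cation is secondary. H2O is released.
The bond formed in this step is the C–H bond.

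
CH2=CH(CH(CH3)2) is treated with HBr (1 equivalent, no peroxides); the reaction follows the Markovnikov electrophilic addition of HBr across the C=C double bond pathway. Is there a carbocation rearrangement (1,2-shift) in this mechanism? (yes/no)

The first-formed carbocation is secondary.
The adjacent isopropyl carbon already bears 2 other carbon substituents and has a hydrogen to migrate; after a 1,2-hydride shift from that carbon the positive charge sits on a tertiary centre.
Tertiary is more stable than secondary, so the shift occurs.

yes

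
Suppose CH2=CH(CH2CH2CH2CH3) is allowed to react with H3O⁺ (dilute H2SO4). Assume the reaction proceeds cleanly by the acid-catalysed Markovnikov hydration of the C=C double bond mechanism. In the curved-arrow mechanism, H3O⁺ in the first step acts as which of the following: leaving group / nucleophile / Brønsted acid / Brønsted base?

Step 1: Electrophilic addition begins with the π(C=C) electrons forming a bond to the proton of H3O⁺. Following Markovnikov's rule, the resulting cation is secondary. H2O is released.
H3O⁺ in the first step donates a proton in a proton-transfer step — a Brønsted acid.

Brønsted acid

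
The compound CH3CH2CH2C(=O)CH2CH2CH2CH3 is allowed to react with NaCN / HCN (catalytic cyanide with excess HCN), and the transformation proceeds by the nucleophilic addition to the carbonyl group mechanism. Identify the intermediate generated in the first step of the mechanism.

Step 1: A lone pair / filled orbital on CN⁻ attacks the electrophilic carbonyl carbon; the π(C=O) electrons shift onto oxygen, producing a tetrahedral alkoxide intermediate.
After step 1 the species present is a tetrahedral alkoxide intermediate.

tetrahedral alkoxide intermediate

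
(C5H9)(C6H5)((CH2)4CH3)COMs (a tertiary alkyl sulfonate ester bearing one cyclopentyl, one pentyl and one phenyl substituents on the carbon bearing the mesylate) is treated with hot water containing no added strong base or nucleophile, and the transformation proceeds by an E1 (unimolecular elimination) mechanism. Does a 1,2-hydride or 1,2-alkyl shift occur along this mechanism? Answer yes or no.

The first-formed carbocation is tertiary.
No single 1,2-shift to an adjacent carbon would produce a more-substituted cation than the one already present, so no rearrangement occurs.

no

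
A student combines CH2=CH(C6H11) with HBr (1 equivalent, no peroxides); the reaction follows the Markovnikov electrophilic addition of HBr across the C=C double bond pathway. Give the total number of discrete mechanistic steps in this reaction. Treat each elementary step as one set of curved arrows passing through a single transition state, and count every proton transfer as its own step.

Step 1: Protonation of the alkene by HBr: the π bond acts as the nucleophile and picks up H⁺, giving the more stable (Markovnikov) secondary carbocation. The H–Br bond breaks heterolytically, releasing Br⁻.
Step 2: A hydride (H with its bonding pair) migrates from the adjacent cyclohexyl carbon to the cationic centre — a 1,2-hydride shift — upgrading the secondary cation to a tertiary one.
Step 3: Nucleophilic attack by Br⁻ on the carbocation completes the addition, giving R–Br.
Total: 3 elementary steps.

3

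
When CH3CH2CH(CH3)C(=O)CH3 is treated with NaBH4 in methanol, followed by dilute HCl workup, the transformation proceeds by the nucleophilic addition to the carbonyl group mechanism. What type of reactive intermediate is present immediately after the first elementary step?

Step 1: H⁻ (delivered from BH4⁻) attacks the sp² carbonyl carbon; the C=O π bond breaks and the electrons end up as a lone pair on the alkoxide oxygen of the tetrahedral intermediate.
After step 1 the species present is a tetrahedral alkoxide intermediate.

tetrahedral alkoxide intermediate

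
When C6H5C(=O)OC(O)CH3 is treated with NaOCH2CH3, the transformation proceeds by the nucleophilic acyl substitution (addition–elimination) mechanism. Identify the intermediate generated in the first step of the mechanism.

tetrahedral intermediate

Step 1: A lone pair on the O of CH3CH2O⁻ attacks the electrophilic acyl carbon; the π(C=O) electrons move onto oxygen, giving a tetrahedral intermediate.
After step 1 the species present is a tetrahedral intermediate.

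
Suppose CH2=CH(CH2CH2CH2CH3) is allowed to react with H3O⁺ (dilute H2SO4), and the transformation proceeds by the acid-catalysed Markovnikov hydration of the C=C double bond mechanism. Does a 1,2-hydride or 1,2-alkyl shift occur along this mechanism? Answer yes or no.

no

The first-formed carbocation is secondary.
No single 1,2-shift to an adjacent carbon would produce a more-substituted cation than the one already present, so no rearrangement occurs.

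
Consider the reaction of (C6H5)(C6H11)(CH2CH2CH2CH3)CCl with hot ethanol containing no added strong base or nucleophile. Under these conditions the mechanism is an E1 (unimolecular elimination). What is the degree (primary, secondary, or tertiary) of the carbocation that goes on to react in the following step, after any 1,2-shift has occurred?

tertiary

Step 1: The C–Cl bond breaks with both electrons going to the chloride; Cl⁻ leaves and a tertiary carbocation remains.
No single 1,2-shift to an adjacent carbon would give a more-substituted cation, so no rearrangement occurs.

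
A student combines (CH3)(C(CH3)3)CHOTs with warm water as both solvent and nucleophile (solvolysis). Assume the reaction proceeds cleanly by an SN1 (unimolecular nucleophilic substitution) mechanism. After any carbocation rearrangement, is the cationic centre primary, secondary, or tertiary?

Step 1: Ionisation: the C–O σ-bond cleaves heterolytically; both bonding electrons depart with TsO⁻, leaving a secondary carbocation at the α-carbon.
Step 2: Carbocation rearrangement: a 1,2-methyl shift from the adjacent tert-butyl carbon converts the initially-formed secondary cation into the more stable tertiary cation.
The cation rearranges from secondary to tertiary via a 1,2-methyl shift from the adjacent tert-butyl carbon; the tertiary cation is what reacts next.

tertiary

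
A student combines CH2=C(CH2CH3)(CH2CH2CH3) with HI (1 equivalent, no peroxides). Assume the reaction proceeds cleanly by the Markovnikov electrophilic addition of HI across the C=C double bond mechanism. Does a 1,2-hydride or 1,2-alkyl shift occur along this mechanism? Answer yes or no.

no

The first-formed carbocation is tertiary.
No single 1,2-shift to an adjacent carbon would produce a more-substituted cation than the one already present, so no rearrangement occurs.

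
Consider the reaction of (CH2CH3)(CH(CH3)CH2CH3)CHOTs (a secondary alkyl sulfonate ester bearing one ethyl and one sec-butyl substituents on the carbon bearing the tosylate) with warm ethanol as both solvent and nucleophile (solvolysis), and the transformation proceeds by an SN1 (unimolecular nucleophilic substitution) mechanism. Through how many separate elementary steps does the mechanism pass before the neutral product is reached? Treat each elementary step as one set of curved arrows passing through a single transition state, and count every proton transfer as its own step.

Step 1: Ionisation: the C–O σ-bond cleaves heterolytically; both bonding electrons depart with TsO⁻, leaving a secondary carbocation at the α-carbon.
Step 2: A 1,2-hydride shift from the adjacent sec-butyl carbon moves the positive charge from the secondary centre to an adjacent carbon, generating a more stable tertiary carbocation.
Step 3: CH3CH2OH donates an oxygen lone pair into the empty p orbital of the cation, giving a protonated ether (an oxonium ion).
Step 4: A second solvent molecule removes the proton on oxygen, giving the neutral ether product.
Total: 4 elementary steps.

4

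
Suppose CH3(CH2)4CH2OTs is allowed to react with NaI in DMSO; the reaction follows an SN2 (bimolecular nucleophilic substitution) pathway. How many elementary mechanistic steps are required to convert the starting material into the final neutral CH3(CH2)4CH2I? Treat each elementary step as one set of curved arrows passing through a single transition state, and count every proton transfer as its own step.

Step 1: The iodide nucleophile donates a lone pair from I to the α-carbon in a backside attack; simultaneously the C–O σ-bond breaks and both of its electrons leave with TsO⁻. One concerted step with inversion of configuration.
Total: 1 elementary step.

1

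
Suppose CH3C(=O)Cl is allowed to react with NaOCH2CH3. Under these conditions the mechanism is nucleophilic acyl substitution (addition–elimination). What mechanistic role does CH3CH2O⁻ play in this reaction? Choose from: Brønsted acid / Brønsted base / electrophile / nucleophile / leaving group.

nucleophile

Step 1: Nucleophilic addition of CH3CH2O⁻ to the acyl carbon breaks the π(C=O) bond and yields a tetrahedral, anionic intermediate.
CH3CH2O⁻ donates an electron pair to form a new σ-bond to carbon — it is the nucleophile.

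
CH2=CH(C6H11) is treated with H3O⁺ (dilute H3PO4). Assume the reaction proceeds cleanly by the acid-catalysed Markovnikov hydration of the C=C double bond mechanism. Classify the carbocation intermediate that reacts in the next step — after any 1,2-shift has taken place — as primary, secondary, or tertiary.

tertiary

Step 1: Protonation of the alkene by H3O⁺: the π bond acts as the nucleophile and picks up H⁺, giving the more stable (Markovnikov) secondary carbocation. H2O is released.
Step 2: A hydride (H with its bonding pair) migrates from the adjacent cyclohexyl carbon to the cationic centre — a 1,2-hydride shift — upgrading the secondary cation to a tertiary one.
The cation rearranges from secondary to tertiary via a 1,2-hydride shift from the adjacent cyclohexyl carbon; the tertiary cation is what reacts next.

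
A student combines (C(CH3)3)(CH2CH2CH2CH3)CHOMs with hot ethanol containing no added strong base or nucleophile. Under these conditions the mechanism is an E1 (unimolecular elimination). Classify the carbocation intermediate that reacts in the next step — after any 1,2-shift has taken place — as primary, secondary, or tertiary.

tertiary

Step 1: Unassisted departure of MsO⁻ (taking the C–O bonding pair) generates a secondary carbocation.
Step 2: A methyl group with its bonding pair migrates from the adjacent tert-butyl carbon to the cationic centre — a 1,2-methyl shift — upgrading the secondary cation to a tertiary one.
The cation rearranges from secondary to tertiary via a 1,2-methyl shift from the adjacent tert-butyl carbon; the tertiary cation is what reacts next.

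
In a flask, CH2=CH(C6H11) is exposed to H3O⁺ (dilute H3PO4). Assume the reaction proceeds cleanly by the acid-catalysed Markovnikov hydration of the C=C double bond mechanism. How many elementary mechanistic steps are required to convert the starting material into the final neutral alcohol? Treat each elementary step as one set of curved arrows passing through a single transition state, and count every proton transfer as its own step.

4

Step 1: The π electrons of the C=C bond attack a proton of H3O⁺; Markovnikov addition places the new C–H on the less-substituted alkene carbon, so the positive charge ends up on the more-substituted carbon — a secondary carbocation. H2O is released.
Step 2: A hydride (H with its bonding pair) migrates from the adjacent cyclohexyl carbon to the cationic centre — a 1,2-hydride shift — upgrading the secondary cation to a tertiary one.
Step 3: Nucleophilic capture of the cation by H2O produces the protonated alcohol (an oxonium ion).
Step 4: Proton transfer from the O–H of the oxonium ion to H2O completes the catalytic cycle and yields the alcohol.
Total: 4 elementary steps.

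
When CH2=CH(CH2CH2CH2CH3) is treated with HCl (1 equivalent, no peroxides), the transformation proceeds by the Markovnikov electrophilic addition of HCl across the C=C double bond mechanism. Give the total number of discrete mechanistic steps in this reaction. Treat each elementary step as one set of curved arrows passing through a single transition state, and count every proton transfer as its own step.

2

Step 1: Electrophilic addition begins with the π(C=C) electrons forming a bond to the proton of HCl. Following Markovnikov's rule, the resulting cation is secondary. The H–Cl bond breaks heterolytically, releasing Cl⁻.
(No 1,2-shift: no single shift to an adjacent carbon would give a more stable cation.)
Step 2: Cl⁻ captures the cation: a lone pair on Cl⁻ fills the empty p orbital, producing the alkyl halide product.
Total: 2 elementary steps.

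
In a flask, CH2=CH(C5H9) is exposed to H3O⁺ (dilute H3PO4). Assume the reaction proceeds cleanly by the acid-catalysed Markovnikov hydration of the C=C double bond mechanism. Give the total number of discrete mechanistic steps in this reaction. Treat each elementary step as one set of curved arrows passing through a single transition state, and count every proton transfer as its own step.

Step 1: Protonation of the alkene by H3O⁺: the π bond acts as the nucleophile and picks up H⁺, giving the more stable (Markovnikov) secondary carbocation. H2O is released.
Step 2: Carbocation rearrangement: a 1,2-hydride shift from the adjacent cyclopentyl carbon converts the initially-formed secondary cation into the more stable tertiary cation.
Step 3: A lone pair on the oxygen of H2O attacks the carbocation, forming a C–O bond and an oxonium ion (a protonated alcohol).
Step 4: Deprotonation of the oxonium ion by a water molecule delivers the neutral alcohol and regenerates the acid catalyst.
Total: 4 elementary steps.

4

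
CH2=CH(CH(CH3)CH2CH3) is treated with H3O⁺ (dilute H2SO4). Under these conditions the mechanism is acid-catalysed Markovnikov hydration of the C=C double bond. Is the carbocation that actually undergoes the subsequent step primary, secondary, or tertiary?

tertiary

Step 1: Protonation of the alkene by H3O⁺: the π bond acts as the nucleophile and picks up H⁺, giving the more stable (Markovnikov) secondary carbocation. H2O is released.
Step 2: A hydride (H with its bonding pair) migrates from the adjacent sec-butyl carbon to the cationic centre — a 1,2-hydride shift — upgrading the secondary cation to a tertiary one.
The cation rearranges from secondary to tertiary via a 1,2-hydride shift from the adjacent sec-butyl carbon; the tertiary cation is what reacts next.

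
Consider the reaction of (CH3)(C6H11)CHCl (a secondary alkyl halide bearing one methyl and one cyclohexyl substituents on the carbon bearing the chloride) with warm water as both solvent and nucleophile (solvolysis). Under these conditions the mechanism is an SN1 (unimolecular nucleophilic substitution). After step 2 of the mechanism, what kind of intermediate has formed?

Step 1: Ionisation: the C–Cl σ-bond cleaves heterolytically; both bonding electrons depart with Cl⁻, leaving a secondary carbocation at the α-carbon.
Step 2: A hydride (H with its bonding pair) migrates from the adjacent cyclohexyl carbon to the cationic centre — a 1,2-hydride shift — upgrading the secondary cation to a tertiary one.
After step 2 the species present is a tertiary carbocation.

tertiary carbocation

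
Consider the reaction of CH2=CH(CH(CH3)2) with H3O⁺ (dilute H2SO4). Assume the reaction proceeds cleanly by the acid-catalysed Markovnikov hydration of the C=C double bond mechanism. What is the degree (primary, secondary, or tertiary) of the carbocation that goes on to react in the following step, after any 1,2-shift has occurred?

Step 1: Protonation of the alkene by H3O⁺: the π bond acts as the nucleophile and picks up H⁺, giving the more stable (Markovnikov) secondary carbocation. H2O is released.
Step 2: A hydride (H with its bonding pair) migrates from the adjacent isopropyl carbon to the cationic centre — a 1,2-hydride shift — upgrading the secondary cation to a tertiary one.
The cation rearranges from secondary to tertiary via a 1,2-hydride shift from the adjacent isopropyl carbon; the tertiary cation is what reacts next.

tertiary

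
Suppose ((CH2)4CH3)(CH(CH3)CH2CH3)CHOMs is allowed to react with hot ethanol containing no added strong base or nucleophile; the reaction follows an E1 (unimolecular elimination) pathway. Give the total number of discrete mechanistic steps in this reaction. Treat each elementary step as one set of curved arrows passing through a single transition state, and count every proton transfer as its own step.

Step 1: The C–O bond breaks with both electrons going to the mesylate; MsO⁻ leaves and a secondary carbocation remains.
Step 2: A 1,2-hydride shift from the adjacent sec-butyl carbon moves the positive charge from the secondary centre to an adjacent carbon, generating a more stable tertiary carbocation.
Step 3: An ethanol molecule (solvent) deprotonates a β-carbon; as the C–H bond breaks, those electrons form the new alkene π bond.
Total: 3 elementary steps.

3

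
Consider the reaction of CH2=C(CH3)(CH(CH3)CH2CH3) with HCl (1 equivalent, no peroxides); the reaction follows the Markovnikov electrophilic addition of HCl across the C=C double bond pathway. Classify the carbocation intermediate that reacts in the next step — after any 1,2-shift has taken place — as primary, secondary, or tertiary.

Step 1: The π electrons of the C=C bond attack a proton of HCl; Markovnikov addition places the new C–H on the less-substituted alkene carbon, so the positive charge ends up on the more-substituted carbon — a tertiary carbocation. The H–Cl bond breaks heterolytically, releasing Cl⁻.
No single 1,2-shift to an adjacent carbon would give a more-substituted cation, so no rearrangement occurs.

tertiary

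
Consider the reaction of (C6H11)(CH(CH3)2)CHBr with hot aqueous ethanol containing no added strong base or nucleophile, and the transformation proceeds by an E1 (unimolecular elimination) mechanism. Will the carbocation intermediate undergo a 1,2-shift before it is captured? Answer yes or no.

The first-formed carbocation is secondary.
The adjacent cyclohexyl carbon already bears 2 other carbon substituents and has a hydrogen to migrate; after a 1,2-hydride shift from that carbon the positive charge sits on a tertiary centre.
Tertiary is more stable than secondary, so the shift occurs.

yes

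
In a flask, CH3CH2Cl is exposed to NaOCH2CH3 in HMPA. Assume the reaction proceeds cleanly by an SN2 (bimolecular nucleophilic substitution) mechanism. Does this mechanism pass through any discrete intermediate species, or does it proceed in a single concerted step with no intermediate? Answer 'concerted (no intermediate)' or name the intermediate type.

CH3CH2O⁻ attacks the back face of the α-carbon while Cl⁻ departs with the C–Cl bonding pair — a single concerted displacement through a pentacoordinate transition state.
All bond changes occur in one transition state; no discrete intermediate is formed.

concerted (no intermediate)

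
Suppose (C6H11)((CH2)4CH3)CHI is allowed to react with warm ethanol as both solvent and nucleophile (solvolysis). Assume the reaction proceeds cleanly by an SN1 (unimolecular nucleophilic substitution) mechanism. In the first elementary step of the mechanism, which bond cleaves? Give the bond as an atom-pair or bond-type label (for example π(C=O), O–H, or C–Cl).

C–I

Step 1: Rate-determining heterolysis of the C–I bond gives I⁻ and a secondary carbocation.
The bond broken in this step is the C–I bond.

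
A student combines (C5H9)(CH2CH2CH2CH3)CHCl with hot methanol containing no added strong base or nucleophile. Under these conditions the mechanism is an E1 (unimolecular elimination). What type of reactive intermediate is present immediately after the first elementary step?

secondary carbocation

Step 1: Unassisted departure of Cl⁻ (taking the C–Cl bonding pair) generates a secondary carbocation.
After step 1 the species present is a secondary carbocation.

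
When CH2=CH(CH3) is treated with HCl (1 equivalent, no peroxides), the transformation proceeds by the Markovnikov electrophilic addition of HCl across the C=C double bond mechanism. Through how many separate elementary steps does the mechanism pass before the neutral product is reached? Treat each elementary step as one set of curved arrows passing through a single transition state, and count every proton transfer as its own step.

2

Step 1: Protonation of the alkene by HCl: the π bond acts as the nucleophile and picks up H⁺, giving the more stable (Markovnikov) secondary carbocation. The H–Cl bond breaks heterolytically, releasing Cl⁻.
(No 1,2-shift: no single shift to an adjacent carbon would give a more stable cation.)
Step 2: The Cl⁻ anion donates a lone pair to the carbocation, forming the new C–Cl σ-bond and giving the neutral alkyl halide.
Total: 2 elementary steps.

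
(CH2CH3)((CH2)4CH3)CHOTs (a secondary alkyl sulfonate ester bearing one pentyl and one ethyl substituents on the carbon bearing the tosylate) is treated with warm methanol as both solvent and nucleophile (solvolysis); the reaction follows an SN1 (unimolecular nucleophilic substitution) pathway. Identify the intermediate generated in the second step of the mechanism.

Step 1: Rate-determining heterolysis of the C–O bond gives TsO⁻ and a secondary carbocation.
Step 2: CH3OH donates an oxygen lone pair into the empty p orbital of the cation, giving a protonated ether (an oxonium ion).
After step 2 the species present is an oxonium ion.

oxonium ion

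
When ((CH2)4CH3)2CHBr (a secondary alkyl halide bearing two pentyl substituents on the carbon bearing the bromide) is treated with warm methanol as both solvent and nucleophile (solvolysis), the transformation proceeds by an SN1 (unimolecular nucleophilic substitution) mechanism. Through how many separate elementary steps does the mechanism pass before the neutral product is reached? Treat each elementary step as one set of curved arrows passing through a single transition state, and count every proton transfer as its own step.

Step 1: The C–Br bond breaks with both electrons going to the bromide; Br⁻ leaves and a secondary carbocation remains.
(No 1,2-shift: no single shift to an adjacent carbon would give a more stable cation.)
Step 2: CH3OH donates an oxygen lone pair into the empty p orbital of the cation, giving a protonated ether (an oxonium ion).
Step 3: Deprotonation of the oxonium oxygen by solvent methanol yields the neutral ether.
Total: 3 elementary steps.

3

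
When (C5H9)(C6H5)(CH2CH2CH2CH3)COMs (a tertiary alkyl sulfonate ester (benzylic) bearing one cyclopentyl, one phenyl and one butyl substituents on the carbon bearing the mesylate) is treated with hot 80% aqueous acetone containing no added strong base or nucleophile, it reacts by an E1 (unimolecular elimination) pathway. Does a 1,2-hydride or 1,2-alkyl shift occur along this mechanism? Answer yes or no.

no

The first-formed carbocation is tertiary.
No single 1,2-shift to an adjacent carbon would produce a more-substituted cation than the one already present, so no rearrangement occurs.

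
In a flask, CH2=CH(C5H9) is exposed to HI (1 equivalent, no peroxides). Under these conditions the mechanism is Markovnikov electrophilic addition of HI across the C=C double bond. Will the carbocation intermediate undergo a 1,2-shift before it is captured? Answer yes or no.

yes

The first-formed carbocation is secondary.
The adjacent cyclopentyl carbon already bears 2 other carbon substituents and has a hydrogen to migrate; after a 1,2-hydride shift from that carbon the positive charge sits on a tertiary centre.
Tertiary is more stable than secondary, so the shift occurs.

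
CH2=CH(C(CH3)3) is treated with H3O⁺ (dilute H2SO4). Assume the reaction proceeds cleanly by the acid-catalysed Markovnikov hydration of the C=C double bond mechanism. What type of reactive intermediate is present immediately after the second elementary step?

tertiary carbocation

Step 1: The π electrons of the C=C bond attack a proton of H3O⁺; Markovnikov addition places the new C–H on the less-substituted alkene carbon, so the positive charge ends up on the more-substituted carbon — a secondary carbocation. H2O is released.
Step 2: A methyl group with its bonding pair migrates from the adjacent tert-butyl carbon to the cationic centre — a 1,2-methyl shift — upgrading the secondary cation to a tertiary one.
After step 2 the species present is a tertiary carbocation.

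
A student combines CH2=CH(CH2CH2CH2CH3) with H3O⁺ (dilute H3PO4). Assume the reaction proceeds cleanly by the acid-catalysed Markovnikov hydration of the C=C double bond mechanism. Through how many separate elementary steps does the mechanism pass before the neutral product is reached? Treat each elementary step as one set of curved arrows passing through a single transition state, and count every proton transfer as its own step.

3

Step 1: Protonation of the alkene by H3O⁺: the π bond acts as the nucleophile and picks up H⁺, giving the more stable (Markovnikov) secondary carbocation. H2O is released.
(No 1,2-shift: no single shift to an adjacent carbon would give a more stable cation.)
Step 2: A lone pair on the oxygen of H2O attacks the carbocation, forming a C–O bond and an oxonium ion (a protonated alcohol).
Step 3: Proton transfer from the O–H of the oxonium ion to H2O completes the catalytic cycle and yields the alcohol.
Total: 3 elementary steps.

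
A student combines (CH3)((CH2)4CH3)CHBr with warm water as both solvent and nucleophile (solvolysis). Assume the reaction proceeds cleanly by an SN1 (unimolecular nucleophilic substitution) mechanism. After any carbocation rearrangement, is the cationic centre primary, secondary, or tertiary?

Step 1: Rate-determining heterolysis of the C–Br bond gives Br⁻ and a secondary carbocation.
No single 1,2-shift to an adjacent carbon would give a more-substituted cation, so no rearrangement occurs.

secondary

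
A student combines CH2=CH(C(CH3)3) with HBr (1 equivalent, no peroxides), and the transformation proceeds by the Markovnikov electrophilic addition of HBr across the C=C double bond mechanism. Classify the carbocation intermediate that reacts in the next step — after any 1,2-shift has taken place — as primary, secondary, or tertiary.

Step 1: Protonation of the alkene by HBr: the π bond acts as the nucleophile and picks up H⁺, giving the more stable (Markovnikov) secondary carbocation. The H–Br bond breaks heterolytically, releasing Br⁻.
Step 2: A 1,2-methyl shift from the adjacent tert-butyl carbon moves the positive charge from the secondary centre to an adjacent carbon, generating a more stable tertiary carbocation.
The cation rearranges from secondary to tertiary via a 1,2-methyl shift from the adjacent tert-butyl carbon; the tertiary cation is what reacts next.

tertiary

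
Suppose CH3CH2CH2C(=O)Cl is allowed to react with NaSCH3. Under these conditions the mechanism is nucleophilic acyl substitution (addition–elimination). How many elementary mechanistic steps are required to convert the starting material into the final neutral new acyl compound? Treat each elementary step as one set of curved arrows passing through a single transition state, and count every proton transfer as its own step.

Step 1: CH3S⁻ adds to the carbonyl carbon; the C=O π electrons shift onto oxygen and a tetrahedral alkoxide intermediate forms.
Step 2: An oxygen lone pair re-forms the C=O π bond as the C–Cl σ-bond breaks; Cl⁻ is expelled.
Total: 2 elementary steps.

2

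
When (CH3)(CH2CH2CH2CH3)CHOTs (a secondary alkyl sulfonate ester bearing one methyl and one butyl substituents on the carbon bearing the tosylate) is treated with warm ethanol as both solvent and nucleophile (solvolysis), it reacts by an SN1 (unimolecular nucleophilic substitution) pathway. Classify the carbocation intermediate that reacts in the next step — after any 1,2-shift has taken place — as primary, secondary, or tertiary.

secondary

Step 1: The C–O bond breaks with both electrons going to the tosylate; TsO⁻ leaves and a secondary carbocation remains.
No single 1,2-shift to an adjacent carbon would give a more-substituted cation, so no rearrangement occurs.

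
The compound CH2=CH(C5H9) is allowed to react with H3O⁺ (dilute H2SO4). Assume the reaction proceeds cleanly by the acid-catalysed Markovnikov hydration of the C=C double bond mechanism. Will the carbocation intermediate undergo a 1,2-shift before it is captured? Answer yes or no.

The first-formed carbocation is secondary.
The adjacent cyclopentyl carbon already bears 2 other carbon substituents and has a hydrogen to migrate; after a 1,2-hydride shift from that carbon the positive charge sits on a tertiary centre.
Tertiary is more stable than secondary, so the shift occurs.

yes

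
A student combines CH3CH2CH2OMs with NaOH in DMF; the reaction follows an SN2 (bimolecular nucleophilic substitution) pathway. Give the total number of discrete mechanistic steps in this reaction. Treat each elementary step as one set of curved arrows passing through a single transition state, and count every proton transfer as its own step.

Step 1: Backside attack by OH⁻ on the carbon bearing the mesylate: the new C–O bond forms as the C–O bond breaks, with Walden inversion at carbon.
Total: 1 elementary step.

1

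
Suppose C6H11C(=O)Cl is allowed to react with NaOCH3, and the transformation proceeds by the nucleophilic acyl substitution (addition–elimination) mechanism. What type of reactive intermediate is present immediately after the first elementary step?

Step 1: A lone pair on the O of CH3O⁻ attacks the electrophilic acyl carbon; the π(C=O) electrons move onto oxygen, giving a tetrahedral intermediate.
After step 1 the species present is a tetrahedral intermediate.

tetrahedral intermediate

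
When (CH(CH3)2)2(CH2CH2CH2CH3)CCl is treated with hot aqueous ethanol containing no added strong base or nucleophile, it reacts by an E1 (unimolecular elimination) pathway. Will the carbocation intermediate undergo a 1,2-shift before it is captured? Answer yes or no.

no

The first-formed carbocation is tertiary.
No single 1,2-shift to an adjacent carbon would produce a more-substituted cation than the one already present, so no rearrangement occurs.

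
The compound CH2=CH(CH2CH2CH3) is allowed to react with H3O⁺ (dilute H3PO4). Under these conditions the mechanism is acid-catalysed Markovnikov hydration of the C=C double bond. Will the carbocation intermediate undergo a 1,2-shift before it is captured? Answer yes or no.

no

The first-formed carbocation is secondary.
No single 1,2-shift to an adjacent carbon would produce a more-substituted cation than the one already present, so no rearrangement occurs.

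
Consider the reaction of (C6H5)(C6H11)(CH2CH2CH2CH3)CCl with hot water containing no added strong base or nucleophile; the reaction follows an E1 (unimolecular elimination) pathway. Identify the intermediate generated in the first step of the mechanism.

Step 1: The C–Cl bond breaks with both electrons going to the chloride; Cl⁻ leaves and a tertiary carbocation remains.
After step 1 the species present is a tertiary carbocation.

tertiary carbocation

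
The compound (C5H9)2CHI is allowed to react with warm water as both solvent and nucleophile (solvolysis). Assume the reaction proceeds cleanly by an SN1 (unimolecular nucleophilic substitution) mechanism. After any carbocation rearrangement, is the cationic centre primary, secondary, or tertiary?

Step 1: The C–I bond breaks with both electrons going to the iodide; I⁻ leaves and a secondary carbocation remains.
Step 2: Carbocation rearrangement: a 1,2-hydride shift from the adjacent cyclopentyl carbon converts the initially-formed secondary cation into the more stable tertiary cation.
The cation rearranges from secondary to tertiary via a 1,2-hydride shift from the adjacent cyclopentyl carbon; the tertiary cation is what reacts next.

tertiary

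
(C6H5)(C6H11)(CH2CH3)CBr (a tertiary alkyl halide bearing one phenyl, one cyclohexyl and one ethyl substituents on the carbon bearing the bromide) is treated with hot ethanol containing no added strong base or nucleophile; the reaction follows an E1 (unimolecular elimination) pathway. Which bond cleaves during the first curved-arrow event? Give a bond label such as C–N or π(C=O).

Step 1: Unassisted departure of Br⁻ (taking the C–Br bonding pair) generates a tertiary carbocation.
The bond broken in this step is the C–Br bond.

C–Br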